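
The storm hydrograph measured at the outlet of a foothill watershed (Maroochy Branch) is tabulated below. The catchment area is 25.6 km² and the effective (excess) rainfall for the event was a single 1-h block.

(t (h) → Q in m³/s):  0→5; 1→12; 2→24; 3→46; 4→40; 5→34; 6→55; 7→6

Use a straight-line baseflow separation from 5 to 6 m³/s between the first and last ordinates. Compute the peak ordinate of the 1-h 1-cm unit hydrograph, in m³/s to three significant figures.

Direct runoff: 0.00, 6.86, 18.71, 40.57, 34.43, 28.29, 49.14, 0.00 m³/s; ΣQ_DR = 178.0 m³/s, peak = 49.14 m³/s.
Runoff depth d = ΣQ_DR·Δt / A = 178.0 × 3600 / (25.6 km²) = 25.03 mm.
The 1-cm UH is the DRH scaled by (10 mm)/d, so U_p = 49.14 × 10/25.03 = 19.6 m³/s.

U_p ≈ 19.6 m³/s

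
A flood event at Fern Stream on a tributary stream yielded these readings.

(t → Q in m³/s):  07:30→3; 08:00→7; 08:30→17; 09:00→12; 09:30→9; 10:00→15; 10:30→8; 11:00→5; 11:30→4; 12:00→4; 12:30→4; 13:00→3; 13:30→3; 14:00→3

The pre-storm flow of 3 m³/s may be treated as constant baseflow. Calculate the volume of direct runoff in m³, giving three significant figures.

V ≈ 99000 m³

Direct-runoff ordinates (Q − Q_b): 0.0, 4.0, 14.0, 9.0, 6.0, 12.0, 5.0, 2.0, 1.0, 1.0, 1.0, 0.0, 0.0, 0.0 m³/s.
ΣQ_DR = 55.00 m³/s.
With Δt = 0.5 h = 1800 s, V = ΣQ_DR · Δt = 55.00 × 1800 = 99000 m³.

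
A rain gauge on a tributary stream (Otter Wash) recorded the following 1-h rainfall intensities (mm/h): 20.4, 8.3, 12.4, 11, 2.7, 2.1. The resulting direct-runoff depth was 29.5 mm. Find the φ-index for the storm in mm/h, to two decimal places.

Only the 4 blocks with intensity above φ contribute runoff: 20.4, 8.3, 12.4, 11 mm/h.
Σ(I−φ)·Δt = d  ⇒  (20.4+8.3+12.4+11 − 4φ)·1 = 29.5
φ = (52.10 − 29.5/1) / 4 = 5.65 mm/h.

φ ≈ 5.65 mm/h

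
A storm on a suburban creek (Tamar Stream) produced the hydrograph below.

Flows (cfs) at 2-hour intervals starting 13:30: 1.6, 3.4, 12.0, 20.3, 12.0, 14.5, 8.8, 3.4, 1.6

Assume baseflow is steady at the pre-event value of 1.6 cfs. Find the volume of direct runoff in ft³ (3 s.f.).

Direct-runoff ordinates (Q − Q_b): 0.0, 1.8, 10.4, 18.7, 10.4, 12.9, 7.2, 1.8, 0.0 cfs.
ΣQ_DR = 63.20 cfs.
With Δt = 2 h = 7200 s, V = ΣQ_DR · Δt = 63.20 × 7200 = 4.55 × 10^5 ft³.

V ≈ 4.55 × 10^5 ft³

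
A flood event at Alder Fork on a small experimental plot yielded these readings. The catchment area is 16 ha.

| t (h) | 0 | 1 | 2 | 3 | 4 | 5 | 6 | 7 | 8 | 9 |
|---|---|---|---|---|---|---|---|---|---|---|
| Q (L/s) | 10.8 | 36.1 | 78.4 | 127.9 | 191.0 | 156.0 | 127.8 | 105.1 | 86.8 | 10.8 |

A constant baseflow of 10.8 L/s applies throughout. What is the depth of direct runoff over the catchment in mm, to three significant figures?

d ≈ 18.5 mm

Direct runoff: 0.0, 25.3, 67.6, 117.1, 180.2, 145.2, 117.0, 94.3, 76.0, 0.0 L/s; ΣQ_DR = 822.7 L/s.
V = ΣQ_DR · Δt = 822.7 × 3600 s = 2.962 × 10^6 L.
Over A = 16 ha, depth = V / A = 18.5 mm.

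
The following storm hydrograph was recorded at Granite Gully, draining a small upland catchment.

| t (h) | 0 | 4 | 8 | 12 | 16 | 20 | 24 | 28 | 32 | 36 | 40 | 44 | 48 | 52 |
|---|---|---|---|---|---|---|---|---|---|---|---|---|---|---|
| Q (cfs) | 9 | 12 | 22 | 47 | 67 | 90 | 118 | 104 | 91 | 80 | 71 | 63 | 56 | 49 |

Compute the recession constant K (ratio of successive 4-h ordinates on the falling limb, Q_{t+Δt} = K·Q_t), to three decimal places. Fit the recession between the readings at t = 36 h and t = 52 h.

Using the recession-limb readings at t = 36 h and t = 52 h: Q falls from 80 to 49 cfs over 4 intervals.
K = (Q₂/Q₁)^(1/4) = (49/80)^(1/4) = 0.885.

K ≈ 0.885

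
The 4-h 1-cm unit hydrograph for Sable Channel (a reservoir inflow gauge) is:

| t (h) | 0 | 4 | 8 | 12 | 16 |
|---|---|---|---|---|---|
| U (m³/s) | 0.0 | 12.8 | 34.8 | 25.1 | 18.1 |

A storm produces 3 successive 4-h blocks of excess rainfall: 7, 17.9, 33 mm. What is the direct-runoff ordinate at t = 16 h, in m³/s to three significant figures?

Q ≈ 172 m³/s

By discrete convolution, Q_j = Σ (P_i / 10 mm) · U_{j−i}.
At t = 16 h (j=4): Q = (7/10)·18.1 + (17.9/10)·25.1 + (33/10)·34.8 = 172 m³/s.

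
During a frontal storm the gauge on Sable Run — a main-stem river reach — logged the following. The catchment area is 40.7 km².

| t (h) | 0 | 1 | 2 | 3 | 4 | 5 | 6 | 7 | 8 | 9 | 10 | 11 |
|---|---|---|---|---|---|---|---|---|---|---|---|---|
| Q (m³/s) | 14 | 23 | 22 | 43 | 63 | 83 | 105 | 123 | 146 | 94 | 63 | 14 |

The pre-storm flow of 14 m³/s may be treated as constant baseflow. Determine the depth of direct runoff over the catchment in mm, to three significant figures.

Direct runoff: 0.0, 9.0, 8.0, 29.0, 49.0, 69.0, 91.0, 109.0, 132.0, 80.0, 49.0, 0.0 m³/s; ΣQ_DR = 625.0 m³/s.
V = ΣQ_DR · Δt = 625.0 × 3600 s = 2.250 × 10^6 m³.
Over A = 40.7 km², depth = V / A = 55.3 mm.

d ≈ 55.3 mm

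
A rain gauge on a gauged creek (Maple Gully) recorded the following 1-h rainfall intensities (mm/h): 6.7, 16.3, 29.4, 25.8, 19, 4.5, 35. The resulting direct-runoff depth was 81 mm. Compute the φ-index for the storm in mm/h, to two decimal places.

φ ≈ 8.90 mm/h

Only the 5 blocks with intensity above φ contribute runoff: 16.3, 29.4, 25.8, 19, 35 mm/h.
Σ(I−φ)·Δt = d  ⇒  (16.3+29.4+25.8+19+35 − 5φ)·1 = 81
φ = (125.5 − 81/1) / 5 = 8.90 mm/h.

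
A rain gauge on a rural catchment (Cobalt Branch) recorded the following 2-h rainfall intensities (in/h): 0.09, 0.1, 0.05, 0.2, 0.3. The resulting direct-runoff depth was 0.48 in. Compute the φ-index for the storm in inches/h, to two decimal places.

Only the 2 blocks with intensity above φ contribute runoff: 0.2, 0.3 in/h.
Σ(I−φ)·Δt = d  ⇒  (0.2+0.3 − 2φ)·2 = 0.48
φ = (0.5000 − 0.48/2) / 2 = 0.13 in/h.

φ ≈ 0.13 in/h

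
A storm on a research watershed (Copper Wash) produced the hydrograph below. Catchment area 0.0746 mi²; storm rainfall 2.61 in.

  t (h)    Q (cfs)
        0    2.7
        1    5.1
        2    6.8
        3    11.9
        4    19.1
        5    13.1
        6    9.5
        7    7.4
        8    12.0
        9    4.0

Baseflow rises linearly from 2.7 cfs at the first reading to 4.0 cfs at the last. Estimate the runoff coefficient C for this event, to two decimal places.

C ≈ 0.46

ΣQ_DR = 58.10 cfs; V = ΣQ_DR·Δt = 2.092 × 10^5 ft³.
Runoff depth d = V / A = 1.207 in.
C = d / P = 1.207 / 2.61 = 0.46.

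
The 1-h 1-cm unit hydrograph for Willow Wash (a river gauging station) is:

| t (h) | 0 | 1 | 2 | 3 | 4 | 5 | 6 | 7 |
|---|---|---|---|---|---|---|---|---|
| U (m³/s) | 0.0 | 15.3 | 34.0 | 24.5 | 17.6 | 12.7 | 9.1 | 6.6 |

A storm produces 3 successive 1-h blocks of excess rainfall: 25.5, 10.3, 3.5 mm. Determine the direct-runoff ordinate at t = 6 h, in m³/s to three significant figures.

Q ≈ 42.4 m³/s

By discrete convolution, Q_j = Σ (P_i / 10 mm) · U_{j−i}.
At t = 6 h (j=6): Q = (25.5/10)·9.1 + (10.3/10)·12.7 + (3.5/10)·17.6 = 42.4 m³/s.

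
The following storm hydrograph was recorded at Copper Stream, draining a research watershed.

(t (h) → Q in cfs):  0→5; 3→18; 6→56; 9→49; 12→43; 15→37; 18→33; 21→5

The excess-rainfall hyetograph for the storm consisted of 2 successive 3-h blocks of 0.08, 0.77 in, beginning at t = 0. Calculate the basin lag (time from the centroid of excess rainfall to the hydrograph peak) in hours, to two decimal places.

Centroid of excess rainfall: t_c = Σ P_i·t̄_i / ΣP_i = 4.2176 h (block centres at 1.5, 4.5 h).
Hydrograph peak occurs at t = 6 h, so basin lag t_L = 6 − 4.2176 = 1.78 h.

t_L ≈ 1.78 h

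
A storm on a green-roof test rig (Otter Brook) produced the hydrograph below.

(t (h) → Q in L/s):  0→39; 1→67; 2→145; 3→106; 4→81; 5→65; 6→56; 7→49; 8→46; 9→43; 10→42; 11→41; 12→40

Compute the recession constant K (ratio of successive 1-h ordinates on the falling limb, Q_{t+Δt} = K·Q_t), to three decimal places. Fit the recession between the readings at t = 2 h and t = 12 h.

K ≈ 0.879

Using the recession-limb readings at t = 2 h and t = 12 h: Q falls from 145 to 40 L/s over 10 intervals.
K = (Q₂/Q₁)^(1/10) = (40/145)^(1/10) = 0.879.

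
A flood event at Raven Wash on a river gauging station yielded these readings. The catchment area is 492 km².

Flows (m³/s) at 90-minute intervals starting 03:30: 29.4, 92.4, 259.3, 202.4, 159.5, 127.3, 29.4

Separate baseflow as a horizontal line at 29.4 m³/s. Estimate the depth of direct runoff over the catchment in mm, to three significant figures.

Direct runoff: 0.0, 63.0, 229.9, 173.0, 130.1, 97.9, 0.0 m³/s; ΣQ_DR = 693.9 m³/s.
V = ΣQ_DR · Δt = 693.9 × 5400 s = 3.747 × 10^6 m³.
Over A = 492 km², depth = V / A = 7.62 mm.

d ≈ 7.62 mm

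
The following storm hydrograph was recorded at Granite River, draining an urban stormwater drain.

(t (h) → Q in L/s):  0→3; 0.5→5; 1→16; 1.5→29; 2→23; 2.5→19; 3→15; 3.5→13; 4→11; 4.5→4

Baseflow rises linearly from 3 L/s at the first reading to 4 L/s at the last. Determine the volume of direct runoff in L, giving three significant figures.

Direct-runoff ordinates (Q − Q_b): 0.00, 1.89, 12.78, 25.67, 19.56, 15.44, 11.33, 9.22, 7.11, 0.00 L/s.
ΣQ_DR = 103.0 L/s.
With Δt = 0.5 h = 1800 s, V = ΣQ_DR · Δt = 103.0 × 1800 = 1.85 × 10^5 L.

V ≈ 1.85 × 10^5 L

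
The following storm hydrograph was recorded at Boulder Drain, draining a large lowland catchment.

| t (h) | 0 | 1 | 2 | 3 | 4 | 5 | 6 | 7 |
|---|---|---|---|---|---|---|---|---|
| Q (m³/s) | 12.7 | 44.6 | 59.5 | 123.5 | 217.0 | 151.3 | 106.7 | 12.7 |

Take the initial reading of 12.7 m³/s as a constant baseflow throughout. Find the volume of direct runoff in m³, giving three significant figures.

Direct-runoff ordinates (Q − Q_b): 0.0, 31.9, 46.8, 110.8, 204.3, 138.6, 94.0, 0.0 m³/s.
ΣQ_DR = 626.4 m³/s.
With Δt = 1 h = 3600 s, V = ΣQ_DR · Δt = 626.4 × 3600 = 2.26 × 10^6 m³.

V ≈ 2.26 × 10^6 m³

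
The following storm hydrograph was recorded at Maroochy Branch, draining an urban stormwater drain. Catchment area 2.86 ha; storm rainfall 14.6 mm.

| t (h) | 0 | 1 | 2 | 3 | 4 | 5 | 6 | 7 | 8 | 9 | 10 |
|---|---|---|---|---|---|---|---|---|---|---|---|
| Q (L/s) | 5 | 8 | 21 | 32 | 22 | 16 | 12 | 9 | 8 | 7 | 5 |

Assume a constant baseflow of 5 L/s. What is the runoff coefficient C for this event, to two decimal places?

C ≈ 0.78

ΣQ_DR = 90.00 L/s; V = ΣQ_DR·Δt = 3.240 × 10^5 L.
Runoff depth d = V / A = 11.33 mm.
C = d / P = 11.33 / 14.6 = 0.78.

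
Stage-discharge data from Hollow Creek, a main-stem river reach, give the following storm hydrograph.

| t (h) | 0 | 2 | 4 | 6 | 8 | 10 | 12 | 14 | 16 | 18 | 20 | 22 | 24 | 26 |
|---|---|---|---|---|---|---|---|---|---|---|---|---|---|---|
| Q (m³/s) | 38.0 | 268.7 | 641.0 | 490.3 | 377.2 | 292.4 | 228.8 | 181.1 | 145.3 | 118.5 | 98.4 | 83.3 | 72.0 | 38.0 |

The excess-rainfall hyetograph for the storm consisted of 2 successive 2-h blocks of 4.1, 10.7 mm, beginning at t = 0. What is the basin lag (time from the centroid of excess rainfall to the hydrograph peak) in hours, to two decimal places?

Centroid of excess rainfall: t_c = Σ P_i·t̄_i / ΣP_i = 2.4459 h (block centres at 1, 3 h).
Hydrograph peak occurs at t = 4 h, so basin lag t_L = 4 − 2.4459 = 1.55 h.

t_L ≈ 1.55 h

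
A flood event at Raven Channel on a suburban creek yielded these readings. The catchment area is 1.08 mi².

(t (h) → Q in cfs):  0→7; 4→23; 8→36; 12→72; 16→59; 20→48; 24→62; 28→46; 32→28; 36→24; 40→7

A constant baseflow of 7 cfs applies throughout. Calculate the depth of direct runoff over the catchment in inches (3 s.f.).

Direct runoff: 0.0, 16.0, 29.0, 65.0, 52.0, 41.0, 55.0, 39.0, 21.0, 17.0, 0.0 cfs; ΣQ_DR = 335.0 cfs.
V = ΣQ_DR · Δt = 335.0 × 14400 s = 4.824 × 10^6 ft³.
Over A = 1.08 mi², depth = V / A = 1.92 in.

d ≈ 1.92 in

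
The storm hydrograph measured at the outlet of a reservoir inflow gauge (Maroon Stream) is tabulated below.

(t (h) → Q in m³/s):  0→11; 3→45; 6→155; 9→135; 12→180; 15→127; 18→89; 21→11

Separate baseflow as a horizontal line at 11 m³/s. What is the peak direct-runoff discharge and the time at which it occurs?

Q_p = 169.0 m³/s at t = 12 h

Subtracting baseflow gives direct-runoff ordinates: 0.0, 34.0, 144.0, 124.0, 169.0, 116.0, 78.0, 0.0 m³/s.
The maximum is 169.0 m³/s, occurring at the reading for t = 12 h.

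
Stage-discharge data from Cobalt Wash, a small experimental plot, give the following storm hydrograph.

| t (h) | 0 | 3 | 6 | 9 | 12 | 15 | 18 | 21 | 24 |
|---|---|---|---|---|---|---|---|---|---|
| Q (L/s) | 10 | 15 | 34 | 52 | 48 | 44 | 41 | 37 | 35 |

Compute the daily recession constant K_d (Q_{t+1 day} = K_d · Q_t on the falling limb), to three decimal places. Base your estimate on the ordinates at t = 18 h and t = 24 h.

Between t = 18 h and t = 24 h the flow falls from 41 to 35 L/s over 2×3 h = 6 h.
Per-interval ratio K = (35/41)^(1/2) = 0.9239; K_d = K^(24/3) = 0.531.

K_d ≈ 0.531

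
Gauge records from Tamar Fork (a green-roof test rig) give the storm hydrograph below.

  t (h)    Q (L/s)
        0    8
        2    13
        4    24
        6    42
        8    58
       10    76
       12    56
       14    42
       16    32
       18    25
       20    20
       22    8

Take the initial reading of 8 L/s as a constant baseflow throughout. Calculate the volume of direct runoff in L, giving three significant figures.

V ≈ 2.22 × 10^6 L

Direct-runoff ordinates (Q − Q_b): 0.0, 5.0, 16.0, 34.0, 50.0, 68.0, 48.0, 34.0, 24.0, 17.0, 12.0, 0.0 L/s.
ΣQ_DR = 308.0 L/s.
With Δt = 2 h = 7200 s, V = ΣQ_DR · Δt = 308.0 × 7200 = 2.22 × 10^6 L.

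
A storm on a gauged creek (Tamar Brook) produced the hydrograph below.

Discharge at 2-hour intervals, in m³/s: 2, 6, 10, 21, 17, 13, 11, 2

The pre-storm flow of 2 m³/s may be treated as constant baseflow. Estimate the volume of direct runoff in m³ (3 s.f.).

V ≈ 4.75 × 10^5 m³

Direct-runoff ordinates (Q − Q_b): 0.0, 4.0, 8.0, 19.0, 15.0, 11.0, 9.0, 0.0 m³/s.
ΣQ_DR = 66.00 m³/s.
With Δt = 2 h = 7200 s, V = ΣQ_DR · Δt = 66.00 × 7200 = 4.75 × 10^5 m³.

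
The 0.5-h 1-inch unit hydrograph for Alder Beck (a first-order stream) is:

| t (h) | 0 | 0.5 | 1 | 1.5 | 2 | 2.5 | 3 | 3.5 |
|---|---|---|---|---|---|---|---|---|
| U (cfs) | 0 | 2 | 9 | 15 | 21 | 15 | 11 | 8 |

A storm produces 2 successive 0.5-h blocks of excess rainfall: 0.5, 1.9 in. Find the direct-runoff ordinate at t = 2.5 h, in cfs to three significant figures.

By discrete convolution, Q_j = Σ (P_i / 1 in) · U_{j−i}.
At t = 2.5 h (j=5): Q = (0.5/1)·15 + (1.9/1)·21 = 47.4 cfs.

Q ≈ 47.4 cfs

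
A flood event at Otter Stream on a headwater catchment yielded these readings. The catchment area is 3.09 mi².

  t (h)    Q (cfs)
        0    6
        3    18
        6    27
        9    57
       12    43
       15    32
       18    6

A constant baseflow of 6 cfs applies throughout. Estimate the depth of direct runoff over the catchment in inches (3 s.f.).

Direct runoff: 0.0, 12.0, 21.0, 51.0, 37.0, 26.0, 0.0 cfs; ΣQ_DR = 147.0 cfs.
V = ΣQ_DR · Δt = 147.0 × 10800 s = 1.588 × 10^6 ft³.
Over A = 3.09 mi², depth = V / A = 0.221 in.

d ≈ 0.221 in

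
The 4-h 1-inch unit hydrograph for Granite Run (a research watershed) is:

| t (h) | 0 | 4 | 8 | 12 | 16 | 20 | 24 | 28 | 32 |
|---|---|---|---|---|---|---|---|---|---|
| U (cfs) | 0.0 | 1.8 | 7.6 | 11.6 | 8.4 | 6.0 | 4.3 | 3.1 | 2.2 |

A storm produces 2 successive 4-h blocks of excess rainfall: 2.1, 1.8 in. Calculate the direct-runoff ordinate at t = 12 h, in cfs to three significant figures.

By discrete convolution, Q_j = Σ (P_i / 1 in) · U_{j−i}.
At t = 12 h (j=3): Q = (2.1/1)·11.6 + (1.8/1)·7.6 = 38.0 cfs.

Q ≈ 38.0 cfs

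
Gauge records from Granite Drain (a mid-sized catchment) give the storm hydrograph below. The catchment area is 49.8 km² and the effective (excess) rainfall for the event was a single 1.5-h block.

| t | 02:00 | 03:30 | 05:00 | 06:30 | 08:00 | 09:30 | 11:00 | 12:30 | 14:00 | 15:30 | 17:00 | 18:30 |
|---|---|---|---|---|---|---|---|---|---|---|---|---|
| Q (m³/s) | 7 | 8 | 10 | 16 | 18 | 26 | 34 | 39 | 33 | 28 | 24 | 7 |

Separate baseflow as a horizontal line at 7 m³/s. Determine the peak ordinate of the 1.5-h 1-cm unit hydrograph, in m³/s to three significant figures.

Direct runoff: 0.0, 1.0, 3.0, 9.0, 11.0, 19.0, 27.0, 32.0, 26.0, 21.0, 17.0, 0.0 m³/s; ΣQ_DR = 166.0 m³/s, peak = 32.0 m³/s.
Runoff depth d = ΣQ_DR·Δt / A = 166.0 × 5400 / (49.8 km²) = 18.00 mm.
The 1-cm UH is the DRH scaled by (10 mm)/d, so U_p = 32.0 × 10/18.00 = 17.8 m³/s.

U_p ≈ 17.8 m³/s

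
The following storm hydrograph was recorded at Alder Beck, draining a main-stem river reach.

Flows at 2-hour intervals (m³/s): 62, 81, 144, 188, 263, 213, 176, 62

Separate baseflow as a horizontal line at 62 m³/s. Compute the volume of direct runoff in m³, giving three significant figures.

V ≈ 4.99 × 10^6 m³

Direct-runoff ordinates (Q − Q_b): 0.0, 19.0, 82.0, 126.0, 201.0, 151.0, 114.0, 0.0 m³/s.
ΣQ_DR = 693.0 m³/s.
With Δt = 2 h = 7200 s, V = ΣQ_DR · Δt = 693.0 × 7200 = 4.99 × 10^6 m³.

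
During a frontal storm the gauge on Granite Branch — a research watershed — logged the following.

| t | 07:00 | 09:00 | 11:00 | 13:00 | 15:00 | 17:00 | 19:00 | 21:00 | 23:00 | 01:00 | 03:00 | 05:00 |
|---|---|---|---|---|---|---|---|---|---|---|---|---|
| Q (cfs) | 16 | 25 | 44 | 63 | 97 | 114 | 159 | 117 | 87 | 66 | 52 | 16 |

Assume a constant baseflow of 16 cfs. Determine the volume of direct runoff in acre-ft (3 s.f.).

V ≈ 110 acre-ft

Direct-runoff ordinates (Q − Q_b): 0.0, 9.0, 28.0, 47.0, 81.0, 98.0, 143.0, 101.0, 71.0, 50.0, 36.0, 0.0 cfs.
ΣQ_DR = 664.0 cfs.
With Δt = 2 h = 7200 s, V = ΣQ_DR · Δt = 664.0 × 7200 = 4.78 × 10^6 ft³ = 110 acre-ft.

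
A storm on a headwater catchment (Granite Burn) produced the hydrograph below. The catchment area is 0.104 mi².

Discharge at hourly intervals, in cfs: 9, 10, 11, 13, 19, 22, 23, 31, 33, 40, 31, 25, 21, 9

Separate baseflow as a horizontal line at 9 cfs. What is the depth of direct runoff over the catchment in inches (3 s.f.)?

Direct runoff: 0.0, 1.0, 2.0, 4.0, 10.0, 13.0, 14.0, 22.0, 24.0, 31.0, 22.0, 16.0, 12.0, 0.0 cfs; ΣQ_DR = 171.0 cfs.
V = ΣQ_DR · Δt = 171.0 × 3600 s = 6.156 × 10^5 ft³.
Over A = 0.104 mi², depth = V / A = 2.55 in.

d ≈ 2.55 in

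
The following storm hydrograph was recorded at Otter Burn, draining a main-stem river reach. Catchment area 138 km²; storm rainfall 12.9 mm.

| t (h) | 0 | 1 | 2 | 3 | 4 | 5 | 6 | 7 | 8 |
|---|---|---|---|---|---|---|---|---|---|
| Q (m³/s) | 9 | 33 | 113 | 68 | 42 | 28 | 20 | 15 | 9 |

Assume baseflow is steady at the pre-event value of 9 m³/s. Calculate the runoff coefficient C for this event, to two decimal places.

C ≈ 0.52

ΣQ_DR = 256.0 m³/s; V = ΣQ_DR·Δt = 9.216 × 10^5 m³.
Runoff depth d = V / A = 6.678 mm.
C = d / P = 6.678 / 12.9 = 0.52.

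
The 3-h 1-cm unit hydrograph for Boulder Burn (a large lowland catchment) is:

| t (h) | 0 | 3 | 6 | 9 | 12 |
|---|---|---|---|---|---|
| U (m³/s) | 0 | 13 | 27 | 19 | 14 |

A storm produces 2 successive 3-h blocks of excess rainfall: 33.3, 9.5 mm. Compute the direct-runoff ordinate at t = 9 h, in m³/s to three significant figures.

Q ≈ 88.9 m³/s

By discrete convolution, Q_j = Σ (P_i / 10 mm) · U_{j−i}.
At t = 9 h (j=3): Q = (33.3/10)·19 + (9.5/10)·27 = 88.9 m³/s.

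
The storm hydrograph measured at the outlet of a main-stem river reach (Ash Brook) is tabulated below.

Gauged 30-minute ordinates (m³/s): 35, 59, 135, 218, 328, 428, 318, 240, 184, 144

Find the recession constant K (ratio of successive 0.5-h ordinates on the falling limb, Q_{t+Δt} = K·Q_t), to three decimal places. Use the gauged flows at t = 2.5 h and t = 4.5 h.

K ≈ 0.762

Using the recession-limb readings at t = 2.5 h and t = 4.5 h: Q falls from 428 to 144 m³/s over 4 intervals.
K = (Q₂/Q₁)^(1/4) = (144/428)^(1/4) = 0.762.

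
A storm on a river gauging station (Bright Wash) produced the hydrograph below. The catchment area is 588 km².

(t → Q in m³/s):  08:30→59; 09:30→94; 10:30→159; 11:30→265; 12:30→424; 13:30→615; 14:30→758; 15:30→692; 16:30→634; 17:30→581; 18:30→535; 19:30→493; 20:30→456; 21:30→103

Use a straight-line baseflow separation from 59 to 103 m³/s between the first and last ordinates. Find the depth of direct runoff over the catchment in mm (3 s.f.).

d ≈ 29.0 mm

Direct runoff: 0.00, 31.62, 93.23, 195.85, 351.46, 539.08, 678.69, 609.31, 547.92, 491.54, 442.15, 396.77, 356.38, 0.00 m³/s; ΣQ_DR = 4734 m³/s.
V = ΣQ_DR · Δt = 4734 × 3600 s = 1.704 × 10^7 m³.
Over A = 588 km², depth = V / A = 29.0 mm.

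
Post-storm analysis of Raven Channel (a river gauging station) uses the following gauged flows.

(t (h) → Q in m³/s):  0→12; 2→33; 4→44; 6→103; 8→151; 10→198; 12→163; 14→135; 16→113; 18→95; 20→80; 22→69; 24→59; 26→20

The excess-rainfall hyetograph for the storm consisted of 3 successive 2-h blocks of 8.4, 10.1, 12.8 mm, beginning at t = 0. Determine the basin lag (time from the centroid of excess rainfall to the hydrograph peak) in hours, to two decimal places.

Centroid of excess rainfall: t_c = Σ P_i·t̄_i / ΣP_i = 3.2812 h (block centres at 1, 3, 5 h).
Hydrograph peak occurs at t = 10 h, so basin lag t_L = 10 − 3.2812 = 6.72 h.

t_L ≈ 6.72 h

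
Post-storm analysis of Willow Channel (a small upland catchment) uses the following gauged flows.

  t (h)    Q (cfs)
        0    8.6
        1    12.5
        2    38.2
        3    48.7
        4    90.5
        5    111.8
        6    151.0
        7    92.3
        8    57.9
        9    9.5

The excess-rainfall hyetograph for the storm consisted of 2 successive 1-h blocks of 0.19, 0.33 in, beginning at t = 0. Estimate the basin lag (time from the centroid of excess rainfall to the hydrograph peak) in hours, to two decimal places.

t_L ≈ 4.87 h

Centroid of excess rainfall: t_c = Σ P_i·t̄_i / ΣP_i = 1.1346 h (block centres at 0.5, 1.5 h).
Hydrograph peak occurs at t = 6 h, so basin lag t_L = 6 − 1.1346 = 4.87 h.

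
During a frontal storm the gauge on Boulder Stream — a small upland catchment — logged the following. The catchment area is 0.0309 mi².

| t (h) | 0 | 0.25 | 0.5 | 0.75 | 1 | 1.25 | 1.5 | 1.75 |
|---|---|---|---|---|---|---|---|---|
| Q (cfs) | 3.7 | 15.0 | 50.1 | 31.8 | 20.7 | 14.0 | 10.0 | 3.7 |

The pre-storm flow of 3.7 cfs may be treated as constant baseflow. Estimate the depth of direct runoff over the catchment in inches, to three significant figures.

Direct runoff: 0.0, 11.3, 46.4, 28.1, 17.0, 10.3, 6.3, 0.0 cfs; ΣQ_DR = 119.4 cfs.
V = ΣQ_DR · Δt = 119.4 × 900 s = 1.075 × 10^5 ft³.
Over A = 0.0309 mi², depth = V / A = 1.50 in.

d ≈ 1.50 in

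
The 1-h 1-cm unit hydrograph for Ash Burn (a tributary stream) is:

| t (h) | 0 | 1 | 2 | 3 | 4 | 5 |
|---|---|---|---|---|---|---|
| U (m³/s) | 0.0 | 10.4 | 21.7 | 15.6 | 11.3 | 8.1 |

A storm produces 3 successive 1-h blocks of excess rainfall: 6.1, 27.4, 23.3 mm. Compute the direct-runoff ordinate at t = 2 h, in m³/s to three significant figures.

Q ≈ 41.7 m³/s

By discrete convolution, Q_j = Σ (P_i / 10 mm) · U_{j−i}.
At t = 2 h (j=2): Q = (6.1/10)·21.7 + (27.4/10)·10.4 + (23.3/10)·0.0 = 41.7 m³/s.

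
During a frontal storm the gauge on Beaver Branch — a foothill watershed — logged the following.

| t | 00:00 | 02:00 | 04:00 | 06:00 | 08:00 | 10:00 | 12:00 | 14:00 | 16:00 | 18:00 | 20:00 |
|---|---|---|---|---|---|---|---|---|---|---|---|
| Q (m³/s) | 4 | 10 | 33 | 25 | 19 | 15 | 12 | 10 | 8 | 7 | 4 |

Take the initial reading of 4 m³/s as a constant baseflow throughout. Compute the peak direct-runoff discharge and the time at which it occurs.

Subtracting baseflow gives direct-runoff ordinates: 0.0, 6.0, 29.0, 21.0, 15.0, 11.0, 8.0, 6.0, 4.0, 3.0, 0.0 m³/s.
The maximum is 29.0 m³/s, occurring at the reading for t = 04:00.

Q_p = 29.0 m³/s at t = 04:00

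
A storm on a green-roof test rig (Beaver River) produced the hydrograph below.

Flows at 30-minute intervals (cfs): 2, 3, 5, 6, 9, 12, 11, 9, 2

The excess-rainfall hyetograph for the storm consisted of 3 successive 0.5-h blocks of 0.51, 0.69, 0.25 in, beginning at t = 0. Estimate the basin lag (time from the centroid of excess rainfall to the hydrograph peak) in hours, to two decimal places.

t_L ≈ 1.84 h

Centroid of excess rainfall: t_c = Σ P_i·t̄_i / ΣP_i = 0.6603 h (block centres at 0.25, 0.75, 1.25 h).
Hydrograph peak occurs at t = 2.5 h, so basin lag t_L = 2.5 − 0.6603 = 1.84 h.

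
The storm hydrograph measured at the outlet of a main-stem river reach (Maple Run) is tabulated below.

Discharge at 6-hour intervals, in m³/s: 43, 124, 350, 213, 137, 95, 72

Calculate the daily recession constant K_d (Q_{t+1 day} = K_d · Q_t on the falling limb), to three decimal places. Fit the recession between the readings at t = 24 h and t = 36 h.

Between t = 24 h and t = 36 h the flow falls from 137 to 72 m³/s over 2×6 h = 12 h.
Per-interval ratio K = (72/137)^(1/2) = 0.7249; K_d = K^(24/6) = 0.276.

K_d ≈ 0.276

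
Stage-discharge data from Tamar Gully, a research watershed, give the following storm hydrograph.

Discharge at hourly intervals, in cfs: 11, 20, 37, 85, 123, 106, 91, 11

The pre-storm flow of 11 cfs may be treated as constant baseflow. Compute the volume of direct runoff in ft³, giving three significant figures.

Direct-runoff ordinates (Q − Q_b): 0.0, 9.0, 26.0, 74.0, 112.0, 95.0, 80.0, 0.0 cfs.
ΣQ_DR = 396.0 cfs.
With Δt = 1 h = 3600 s, V = ΣQ_DR · Δt = 396.0 × 3600 = 1.43 × 10^6 ft³.

V ≈ 1.43 × 10^6 ft³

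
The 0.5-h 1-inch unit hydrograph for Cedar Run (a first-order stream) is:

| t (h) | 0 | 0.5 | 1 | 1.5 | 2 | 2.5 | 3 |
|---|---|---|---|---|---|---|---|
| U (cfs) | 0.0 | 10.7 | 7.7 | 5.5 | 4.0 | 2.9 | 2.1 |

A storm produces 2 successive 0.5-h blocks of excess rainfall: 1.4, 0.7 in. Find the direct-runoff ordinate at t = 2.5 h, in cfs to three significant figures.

By discrete convolution, Q_j = Σ (P_i / 1 in) · U_{j−i}.
At t = 2.5 h (j=5): Q = (1.4/1)·2.9 + (0.7/1)·4.0 = 6.86 cfs.

Q ≈ 6.86 cfs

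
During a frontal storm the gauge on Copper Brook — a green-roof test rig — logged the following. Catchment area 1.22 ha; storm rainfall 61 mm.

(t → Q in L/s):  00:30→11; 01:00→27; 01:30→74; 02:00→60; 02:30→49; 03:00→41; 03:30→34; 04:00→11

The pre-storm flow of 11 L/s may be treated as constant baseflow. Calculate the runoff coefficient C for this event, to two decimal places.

ΣQ_DR = 219.0 L/s; V = ΣQ_DR·Δt = 3.942 × 10^5 L.
Runoff depth d = V / A = 32.31 mm.
C = d / P = 32.31 / 61 = 0.53.

C ≈ 0.53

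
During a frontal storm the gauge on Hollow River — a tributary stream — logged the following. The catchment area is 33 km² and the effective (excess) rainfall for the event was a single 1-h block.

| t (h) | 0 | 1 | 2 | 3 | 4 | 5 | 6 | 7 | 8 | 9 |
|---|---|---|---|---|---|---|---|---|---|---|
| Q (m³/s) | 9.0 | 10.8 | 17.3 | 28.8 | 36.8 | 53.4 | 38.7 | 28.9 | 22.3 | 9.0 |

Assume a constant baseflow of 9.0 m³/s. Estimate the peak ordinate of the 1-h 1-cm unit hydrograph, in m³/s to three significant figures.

U_p ≈ 24.7 m³/s

Direct runoff: 0.0, 1.8, 8.3, 19.8, 27.8, 44.4, 29.7, 19.9, 13.3, 0.0 m³/s; ΣQ_DR = 165.0 m³/s, peak = 44.4 m³/s.
Runoff depth d = ΣQ_DR·Δt / A = 165.0 × 3600 / (33 km²) = 18.00 mm.
The 1-cm UH is the DRH scaled by (10 mm)/d, so U_p = 44.4 × 10/18.00 = 24.7 m³/s.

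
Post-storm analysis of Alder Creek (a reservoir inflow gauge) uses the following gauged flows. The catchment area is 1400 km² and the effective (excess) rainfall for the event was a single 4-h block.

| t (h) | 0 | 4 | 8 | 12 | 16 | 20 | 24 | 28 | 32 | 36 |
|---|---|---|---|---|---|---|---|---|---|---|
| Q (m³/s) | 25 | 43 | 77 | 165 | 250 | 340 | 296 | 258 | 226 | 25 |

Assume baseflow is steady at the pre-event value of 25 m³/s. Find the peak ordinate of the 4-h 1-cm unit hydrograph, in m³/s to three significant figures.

Direct runoff: 0.0, 18.0, 52.0, 140.0, 225.0, 315.0, 271.0, 233.0, 201.0, 0.0 m³/s; ΣQ_DR = 1455 m³/s, peak = 315.0 m³/s.
Runoff depth d = ΣQ_DR·Δt / A = 1455 × 14400 / (1400 km²) = 14.97 mm.
The 1-cm UH is the DRH scaled by (10 mm)/d, so U_p = 315.0 × 10/14.97 = 210 m³/s.

U_p ≈ 210 m³/s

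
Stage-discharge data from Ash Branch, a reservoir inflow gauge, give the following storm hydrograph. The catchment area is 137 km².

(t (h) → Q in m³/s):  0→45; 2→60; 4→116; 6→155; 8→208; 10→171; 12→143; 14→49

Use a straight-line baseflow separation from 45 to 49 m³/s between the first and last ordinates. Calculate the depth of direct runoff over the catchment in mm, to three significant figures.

Direct runoff: 0.00, 14.43, 69.86, 108.29, 160.71, 123.14, 94.57, 0.00 m³/s; ΣQ_DR = 571.0 m³/s.
V = ΣQ_DR · Δt = 571.0 × 7200 s = 4.111 × 10^6 m³.
Over A = 137 km², depth = V / A = 30.0 mm.

d ≈ 30.0 mm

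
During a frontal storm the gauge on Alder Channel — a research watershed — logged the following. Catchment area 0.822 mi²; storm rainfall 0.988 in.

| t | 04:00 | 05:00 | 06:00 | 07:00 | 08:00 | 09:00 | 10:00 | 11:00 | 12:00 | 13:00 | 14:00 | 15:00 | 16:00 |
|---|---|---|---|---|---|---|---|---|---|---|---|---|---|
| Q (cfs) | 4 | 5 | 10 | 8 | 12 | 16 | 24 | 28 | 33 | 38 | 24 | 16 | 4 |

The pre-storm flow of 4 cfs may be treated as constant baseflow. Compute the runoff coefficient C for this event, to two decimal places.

ΣQ_DR = 170.0 cfs; V = ΣQ_DR·Δt = 6.120 × 10^5 ft³.
Runoff depth d = V / A = 0.3205 in.
C = d / P = 0.3205 / 0.988 = 0.32.

C ≈ 0.32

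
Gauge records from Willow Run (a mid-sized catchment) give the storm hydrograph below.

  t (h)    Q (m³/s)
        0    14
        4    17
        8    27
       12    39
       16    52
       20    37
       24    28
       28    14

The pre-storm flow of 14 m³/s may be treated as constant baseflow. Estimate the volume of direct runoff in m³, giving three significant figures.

Direct-runoff ordinates (Q − Q_b): 0.0, 3.0, 13.0, 25.0, 38.0, 23.0, 14.0, 0.0 m³/s.
ΣQ_DR = 116.0 m³/s.
With Δt = 4 h = 14400 s, V = ΣQ_DR · Δt = 116.0 × 14400 = 1.67 × 10^6 m³.

V ≈ 1.67 × 10^6 m³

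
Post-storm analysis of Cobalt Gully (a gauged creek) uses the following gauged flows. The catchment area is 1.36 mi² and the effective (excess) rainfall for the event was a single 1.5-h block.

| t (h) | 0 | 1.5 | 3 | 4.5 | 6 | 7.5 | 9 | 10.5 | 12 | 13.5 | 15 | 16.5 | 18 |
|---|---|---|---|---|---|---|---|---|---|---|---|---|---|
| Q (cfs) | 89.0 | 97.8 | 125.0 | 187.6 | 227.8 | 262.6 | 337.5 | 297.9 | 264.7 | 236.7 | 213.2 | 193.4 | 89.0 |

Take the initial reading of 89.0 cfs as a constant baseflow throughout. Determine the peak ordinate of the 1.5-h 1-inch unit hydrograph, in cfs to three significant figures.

U_p ≈ 99.2 cfs

Direct runoff: 0.0, 8.8, 36.0, 98.6, 138.8, 173.6, 248.5, 208.9, 175.7, 147.7, 124.2, 104.4, 0.0 cfs; ΣQ_DR = 1465 cfs, peak = 248.5 cfs.
Runoff depth d = ΣQ_DR·Δt / A = 1465 × 5400 / (1.36 mi²) = 2.504 in.
The 1-inch UH is the DRH scaled by (1 in)/d, so U_p = 248.5 × 1/2.504 = 99.2 cfs.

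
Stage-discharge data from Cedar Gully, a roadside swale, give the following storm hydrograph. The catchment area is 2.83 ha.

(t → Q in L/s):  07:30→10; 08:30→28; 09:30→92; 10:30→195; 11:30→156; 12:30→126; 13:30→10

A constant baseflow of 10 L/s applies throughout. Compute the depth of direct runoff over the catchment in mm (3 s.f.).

Direct runoff: 0.0, 18.0, 82.0, 185.0, 146.0, 116.0, 0.0 L/s; ΣQ_DR = 547.0 L/s.
V = ΣQ_DR · Δt = 547.0 × 3600 s = 1.969 × 10^6 L.
Over A = 2.83 ha, depth = V / A = 69.6 mm.

d ≈ 69.6 mm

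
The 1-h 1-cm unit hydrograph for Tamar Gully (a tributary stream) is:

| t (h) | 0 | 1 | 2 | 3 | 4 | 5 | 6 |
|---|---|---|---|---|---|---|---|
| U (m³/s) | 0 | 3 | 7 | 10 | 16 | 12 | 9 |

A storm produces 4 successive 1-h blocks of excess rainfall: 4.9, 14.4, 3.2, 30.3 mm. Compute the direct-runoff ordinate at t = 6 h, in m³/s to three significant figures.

By discrete convolution, Q_j = Σ (P_i / 10 mm) · U_{j−i}.
At t = 6 h (j=6): Q = (4.9/10)·9 + (14.4/10)·12 + (3.2/10)·16 + (30.3/10)·10 = 57.1 m³/s.

Q ≈ 57.1 m³/s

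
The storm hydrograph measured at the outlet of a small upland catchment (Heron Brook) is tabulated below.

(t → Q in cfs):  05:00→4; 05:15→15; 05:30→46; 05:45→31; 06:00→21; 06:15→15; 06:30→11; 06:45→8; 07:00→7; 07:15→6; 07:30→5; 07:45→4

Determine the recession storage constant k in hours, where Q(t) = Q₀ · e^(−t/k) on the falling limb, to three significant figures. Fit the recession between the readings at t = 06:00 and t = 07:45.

k ≈ 1.06 h

On the falling limb, Q drops from 21 to 4 cfs between t = 06:00 and t = 07:45 (Δt = 1.75 h).
k = −Δt / ln(Q₂/Q₁) = −1.75 / ln(4/21) = 1.06 h.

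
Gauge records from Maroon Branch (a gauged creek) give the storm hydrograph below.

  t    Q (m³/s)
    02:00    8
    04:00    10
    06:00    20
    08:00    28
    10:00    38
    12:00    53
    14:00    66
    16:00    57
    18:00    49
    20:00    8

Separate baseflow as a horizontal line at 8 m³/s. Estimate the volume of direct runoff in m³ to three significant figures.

Direct-runoff ordinates (Q − Q_b): 0.0, 2.0, 12.0, 20.0, 30.0, 45.0, 58.0, 49.0, 41.0, 0.0 m³/s.
ΣQ_DR = 257.0 m³/s.
With Δt = 2 h = 7200 s, V = ΣQ_DR · Δt = 257.0 × 7200 = 1.85 × 10^6 m³.

V ≈ 1.85 × 10^6 m³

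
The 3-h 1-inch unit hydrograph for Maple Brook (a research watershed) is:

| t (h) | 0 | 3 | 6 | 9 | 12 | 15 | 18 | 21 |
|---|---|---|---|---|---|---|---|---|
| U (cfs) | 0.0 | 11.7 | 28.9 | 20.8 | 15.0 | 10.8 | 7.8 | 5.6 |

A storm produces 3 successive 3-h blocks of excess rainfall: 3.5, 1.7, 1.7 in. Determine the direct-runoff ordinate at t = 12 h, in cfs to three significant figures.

By discrete convolution, Q_j = Σ (P_i / 1 in) · U_{j−i}.
At t = 12 h (j=4): Q = (3.5/1)·15.0 + (1.7/1)·20.8 + (1.7/1)·28.9 = 137 cfs.

Q ≈ 137 cfs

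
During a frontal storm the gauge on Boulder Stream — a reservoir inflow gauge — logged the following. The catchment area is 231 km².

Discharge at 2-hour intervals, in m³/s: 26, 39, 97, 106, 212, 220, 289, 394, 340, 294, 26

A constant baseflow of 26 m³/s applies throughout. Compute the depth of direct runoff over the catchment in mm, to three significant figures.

d ≈ 54.8 mm

Direct runoff: 0.0, 13.0, 71.0, 80.0, 186.0, 194.0, 263.0, 368.0, 314.0, 268.0, 0.0 m³/s; ΣQ_DR = 1757 m³/s.
V = ΣQ_DR · Δt = 1757 × 7200 s = 1.265 × 10^7 m³.
Over A = 231 km², depth = V / A = 54.8 mm.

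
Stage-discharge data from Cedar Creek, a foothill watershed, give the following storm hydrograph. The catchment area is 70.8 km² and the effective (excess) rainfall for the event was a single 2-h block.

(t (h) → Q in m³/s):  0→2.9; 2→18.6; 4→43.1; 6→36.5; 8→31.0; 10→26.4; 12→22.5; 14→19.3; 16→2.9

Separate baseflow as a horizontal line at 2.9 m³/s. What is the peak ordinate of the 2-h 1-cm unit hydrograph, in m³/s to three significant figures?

U_p ≈ 22.3 m³/s

Direct runoff: 0.0, 15.7, 40.2, 33.6, 28.1, 23.5, 19.6, 16.4, 0.0 m³/s; ΣQ_DR = 177.1 m³/s, peak = 40.2 m³/s.
Runoff depth d = ΣQ_DR·Δt / A = 177.1 × 7200 / (70.8 km²) = 18.01 mm.
The 1-cm UH is the DRH scaled by (10 mm)/d, so U_p = 40.2 × 10/18.01 = 22.3 m³/s.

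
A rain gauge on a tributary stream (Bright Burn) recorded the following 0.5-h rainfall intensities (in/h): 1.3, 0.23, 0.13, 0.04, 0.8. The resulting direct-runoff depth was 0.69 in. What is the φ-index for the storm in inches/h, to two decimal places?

Only the 2 blocks with intensity above φ contribute runoff: 1.3, 0.8 in/h.
Σ(I−φ)·Δt = d  ⇒  (1.3+0.8 − 2φ)·0.5 = 0.69
φ = (2.100 − 0.69/0.5) / 2 = 0.36 in/h.

φ ≈ 0.36 in/h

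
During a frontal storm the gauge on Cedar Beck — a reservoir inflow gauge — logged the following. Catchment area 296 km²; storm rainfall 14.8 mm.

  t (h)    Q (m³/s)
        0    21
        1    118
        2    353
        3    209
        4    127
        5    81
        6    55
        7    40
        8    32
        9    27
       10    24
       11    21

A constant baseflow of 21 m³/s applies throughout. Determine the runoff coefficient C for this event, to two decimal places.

C ≈ 0.70

ΣQ_DR = 856.0 m³/s; V = ΣQ_DR·Δt = 3.082 × 10^6 m³.
Runoff depth d = V / A = 10.41 mm.
C = d / P = 10.41 / 14.8 = 0.70.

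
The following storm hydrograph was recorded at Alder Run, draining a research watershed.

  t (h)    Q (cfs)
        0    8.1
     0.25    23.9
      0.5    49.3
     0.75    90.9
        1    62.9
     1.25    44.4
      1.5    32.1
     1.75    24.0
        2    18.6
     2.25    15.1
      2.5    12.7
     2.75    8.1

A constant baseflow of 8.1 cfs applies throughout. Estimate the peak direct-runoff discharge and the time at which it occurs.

Q_p = 82.8 cfs at t = 0.75 h

Subtracting baseflow gives direct-runoff ordinates: 0.0, 15.8, 41.2, 82.8, 54.8, 36.3, 24.0, 15.9, 10.5, 7.0, 4.6, 0.0 cfs.
The maximum is 82.8 cfs, occurring at the reading for t = 0.75 h.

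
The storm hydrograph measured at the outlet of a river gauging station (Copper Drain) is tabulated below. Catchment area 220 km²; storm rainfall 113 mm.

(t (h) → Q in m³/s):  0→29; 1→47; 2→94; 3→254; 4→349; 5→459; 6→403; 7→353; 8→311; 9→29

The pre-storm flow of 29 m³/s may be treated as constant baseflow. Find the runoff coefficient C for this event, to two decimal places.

C ≈ 0.30

ΣQ_DR = 2038 m³/s; V = ΣQ_DR·Δt = 7.337 × 10^6 m³.
Runoff depth d = V / A = 33.35 mm.
C = d / P = 33.35 / 113 = 0.30.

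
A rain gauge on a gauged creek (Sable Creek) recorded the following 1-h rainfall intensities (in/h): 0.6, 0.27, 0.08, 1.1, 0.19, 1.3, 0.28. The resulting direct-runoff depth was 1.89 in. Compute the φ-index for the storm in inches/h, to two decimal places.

φ ≈ 0.37 in/h

Only the 3 blocks with intensity above φ contribute runoff: 0.6, 1.1, 1.3 in/h.
Σ(I−φ)·Δt = d  ⇒  (0.6+1.1+1.3 − 3φ)·1 = 1.89
φ = (3.000 − 1.89/1) / 3 = 0.37 in/h.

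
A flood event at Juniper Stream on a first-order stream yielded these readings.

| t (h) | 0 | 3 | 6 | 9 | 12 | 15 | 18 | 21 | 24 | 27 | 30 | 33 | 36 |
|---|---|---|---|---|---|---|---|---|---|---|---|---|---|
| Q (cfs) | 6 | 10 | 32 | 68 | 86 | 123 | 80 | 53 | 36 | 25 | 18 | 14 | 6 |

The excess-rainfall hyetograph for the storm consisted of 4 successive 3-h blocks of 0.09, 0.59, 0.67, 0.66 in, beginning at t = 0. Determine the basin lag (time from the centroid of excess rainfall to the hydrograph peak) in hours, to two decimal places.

t_L ≈ 7.66 h

Centroid of excess rainfall: t_c = Σ P_i·t̄_i / ΣP_i = 7.3358 h (block centres at 1.5, 4.5, 7.5, 10.5 h).
Hydrograph peak occurs at t = 15 h, so basin lag t_L = 15 − 7.3358 = 7.66 h.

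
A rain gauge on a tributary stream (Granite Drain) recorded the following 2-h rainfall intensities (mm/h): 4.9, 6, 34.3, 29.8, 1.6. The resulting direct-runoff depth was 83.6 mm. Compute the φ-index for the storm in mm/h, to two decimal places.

φ ≈ 11.15 mm/h

Only the 2 blocks with intensity above φ contribute runoff: 34.3, 29.8 mm/h.
Σ(I−φ)·Δt = d  ⇒  (34.3+29.8 − 2φ)·2 = 83.6
φ = (64.10 − 83.6/2) / 2 = 11.15 mm/h.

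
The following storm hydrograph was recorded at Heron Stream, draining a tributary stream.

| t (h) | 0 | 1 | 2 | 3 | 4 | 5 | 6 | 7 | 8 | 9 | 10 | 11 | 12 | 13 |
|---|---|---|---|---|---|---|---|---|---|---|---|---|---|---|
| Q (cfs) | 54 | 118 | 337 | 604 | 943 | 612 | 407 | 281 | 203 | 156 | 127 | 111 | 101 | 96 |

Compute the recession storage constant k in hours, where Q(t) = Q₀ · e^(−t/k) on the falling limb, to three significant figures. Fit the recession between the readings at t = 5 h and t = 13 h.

k ≈ 4.32 h

On the falling limb, Q drops from 612 to 96 cfs between t = 5 h and t = 13 h (Δt = 8 h).
k = −Δt / ln(Q₂/Q₁) = −8 / ln(96/612) = 4.32 h.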